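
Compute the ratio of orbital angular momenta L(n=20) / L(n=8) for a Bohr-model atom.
2.5000

In the Bohr model, L_n = nℏ, so the ratio is purely the ratio of quantum numbers:

L_20/L_8 = 20ℏ / 8ℏ = 20/8 = 2.5000

The angular momentum scales linearly with n.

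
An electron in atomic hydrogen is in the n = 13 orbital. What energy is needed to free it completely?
0.08 eV

The ionization energy is the energy needed to remove the electron completely (n → ∞).

For hydrogen, E_n = -13.6057 eV / n².

At n = 13: E_13 = -13.6057 / 13² = -0.08051 eV
At n = ∞: E_∞ = 0 eV

Ionization energy = E_∞ - E_13 = 0 - (-0.08051) = 0.08051 eV
Ionization energy ≈ 0.08 eV

This is also called the binding energy of the electron in state n = 13.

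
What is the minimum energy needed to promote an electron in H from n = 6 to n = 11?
0.27 eV

The energy levels of a hydrogen-like atom are E_n = -13.6057 eV / n².

Energy at n = 6: E_6 = -13.6057 / 6² = -0.37794 eV
Energy at n = 11: E_11 = -13.6057 / 11² = -0.11244 eV

The excitation energy is the difference:
ΔE = E_11 - E_6
ΔE = -0.11244 - (-0.37794)
ΔE = 0.27 eV

Since this is positive, energy must be absorbed (photon absorption).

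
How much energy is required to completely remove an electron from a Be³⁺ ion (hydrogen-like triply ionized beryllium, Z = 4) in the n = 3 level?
24.187911 eV

The ionization energy is the energy needed to remove the electron completely (n → ∞).

For a hydrogen-like ion with Z = 4, E_n = -13.6057 Z² / n² eV.

At n = 3: E_3 = -13.6057 × 4² / 3² = -24.187911111 eV
At n = ∞: E_∞ = 0 eV

Ionization energy = E_∞ - E_3 = 0 - (-24.187911111) = 24.187911111 eV
Ionization energy ≈ 24.187911 eV

This is also called the binding energy of the electron in state n = 3.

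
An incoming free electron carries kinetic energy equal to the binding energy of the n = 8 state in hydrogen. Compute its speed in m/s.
2.7346e+05 m/s (or 0.091217% of c)

The binding energy at n = 8 for hydrogen is:
E_8 = -13.6057/8² = -0.21258906 eV
|E_8| = 0.21258906 eV

Convert to Joules:
KE = 0.21258906 eV × (1.602177 × 10⁻¹⁹ J/eV) = 3.406053e-20 J

Using KE = ½mv²:
v = √(2·KE/m_e)
v = √(2 × 3.406053e-20 J / 9.10938 × 10⁻³¹ kg)
v = 2.7346e+05 m/s

This is approximately 0.091217% the speed of light.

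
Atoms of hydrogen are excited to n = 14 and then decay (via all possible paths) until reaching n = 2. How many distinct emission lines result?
78

The electron can occupy levels n = 2, 3, ..., 14 during de-excitation — that is m = 14 - 2 + 1 = 13 distinct levels.

The number of distinct spectral lines equals the number of ways to choose 2 of these m levels (each pair gives one possible emission transition):

Number of lines = m(m-1)/2 = 13×12/2 = 78

These correspond to all possible transitions between the 13 levels:
14 → 13, 14 → 12, 14 → 11, 14 → 10, 14 → 9, 14 → 8, 14 → 7, 14 → 6...

Each transition produces a photon with a unique energy (and thus wavelength). This count does not depend on Z.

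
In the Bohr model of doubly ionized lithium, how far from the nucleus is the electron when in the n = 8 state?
1.128911 nm (or 11.289114 Å)

The Bohr radius formula is:
r_n = n² a₀ / Z

where a₀ = 0.052917721 nm is the Bohr radius.

For Li²⁺ (Z = 3) at n = 8:
r_8 = 8² × 0.052917721 nm / 3
r_8 = 64 × 0.052917721 nm / 3
r_8 = 3.3867341 nm / 3
r_8 = 1.128911 nm

The electron orbits at approximately 1.128911 nm from the nucleus.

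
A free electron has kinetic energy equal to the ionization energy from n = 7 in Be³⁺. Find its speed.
1.25011e+06 m/s (or 0.4170% of c)

The binding energy at n = 7 for Be³⁺ is:
E_7 = -13.6057 × 4²/7² = -4.44267755 eV
|E_7| = 4.44267755 eV

Convert to Joules:
KE = 4.44267755 eV × (1.602177 × 10⁻¹⁹ J/eV) = 7.1179558e-19 J

Using KE = ½mv²:
v = √(2·KE/m_e)
v = √(2 × 7.1179558e-19 J / 9.10938 × 10⁻³¹ kg)
v = 1.25011e+06 m/s

This is approximately 0.4170% the speed of light.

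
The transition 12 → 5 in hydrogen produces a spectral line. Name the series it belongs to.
Pfund series

The spectral series in hydrogen are named based on the final (lower) energy level:
- Lyman series: n_final = 1 (ultraviolet)
- Balmer series: n_final = 2 (visible/near-UV)
- Paschen series: n_final = 3 (infrared)
- Brackett series: n_final = 4 (infrared)
- Pfund series: n_final = 5 (far infrared)

Since this transition ends at n = 5, it belongs to the Pfund series.

For reference, this 12 → 5 line has photon energy
ΔE = 13.6057 eV × (1/5² - 1/12²) = 0.44974397 eV,
corresponding to wavelength λ = hc/ΔE = 1239.84 eV·nm / 0.44974397 eV = 2756.77 nm in the far infrared region.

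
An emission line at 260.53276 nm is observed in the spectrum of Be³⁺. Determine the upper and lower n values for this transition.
n = 13 → n = 6

First, find the photon energy from the wavelength (hc = 1239.84 eV·nm):
E = hc/λ = 1239.84 eV·nm / 260.53276 nm = 4.7588641 eV

The energy levels of Be³⁺ satisfy E_n = -13.6057 × 4² / n² eV, so an emission n_i → n_f releases
ΔE = 13.6057 × 4² × (1/n_f² − 1/n_i²) eV.

Setting ΔE equal to the photon energy:
1/n_f² − 1/n_i² = 4.7588641 / (13.6057 × 4²) = 0.021860618

Since 1/n_i² must be positive, we need 1/n_f² > 0.021860618, i.e. n_f ≤ 6. For each allowed n_f, solve n_i = (1/n_f² − 0.021860618)^(−1/2) and check whether it is a whole number:
  n_f = 1: 1/n_i² = 1.000000000 − 0.021860618 = 0.978139382 → n_i = 1.011  (not an integer) ✗
  n_f = 2: 1/n_i² = 0.250000000 − 0.021860618 = 0.228139382 → n_i = 2.094  (not an integer) ✗
  n_f = 3: 1/n_i² = 0.111111111 − 0.021860618 = 0.089250493 → n_i = 3.347  (not an integer) ✗
  n_f = 4: 1/n_i² = 0.062500000 − 0.021860618 = 0.040639382 → n_i = 4.961  (not an integer) ✗
  n_f = 5: 1/n_i² = 0.040000000 − 0.021860618 = 0.018139382 → n_i = 7.425  (not an integer) ✗
  n_f = 6: 1/n_i² = 0.027777778 − 0.021860618 = 0.005917160 → n_i = 13.000  → integer, n_i = 13 ✓

Only n_f = 6 gives an integer upper level, n_i = 13.

The transition is from n = 13 to n = 6 (emission).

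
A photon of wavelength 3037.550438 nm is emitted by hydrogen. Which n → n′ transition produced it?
n = 10 → n = 5

First, find the photon energy from the wavelength (hc = 1239.84 eV·nm):
E = hc/λ = 1239.84 eV·nm / 3037.550438 nm = 0.40817100 eV

The energy levels of hydrogen satisfy E_n = -13.6057 / n² eV, so an emission n_i → n_f releases
ΔE = 13.6057 × (1/n_f² − 1/n_i²) eV.

Setting ΔE equal to the photon energy:
1/n_f² − 1/n_i² = 0.40817100 / 13.6057 = 0.030000000

Since 1/n_i² must be positive, we need 1/n_f² > 0.030000000, i.e. n_f ≤ 5. For each allowed n_f, solve n_i = (1/n_f² − 0.030000000)^(−1/2) and check whether it is a whole number:
  n_f = 1: 1/n_i² = 1.000000000 − 0.030000000 = 0.970000000 → n_i = 1.015  (not an integer) ✗
  n_f = 2: 1/n_i² = 0.250000000 − 0.030000000 = 0.220000000 → n_i = 2.132  (not an integer) ✗
  n_f = 3: 1/n_i² = 0.111111111 − 0.030000000 = 0.081111111 → n_i = 3.511  (not an integer) ✗
  n_f = 4: 1/n_i² = 0.062500000 − 0.030000000 = 0.032500000 → n_i = 5.547  (not an integer) ✗
  n_f = 5: 1/n_i² = 0.040000000 − 0.030000000 = 0.010000000 → n_i = 10.000  → integer, n_i = 10 ✓

Only n_f = 5 gives an integer upper level, n_i = 10.

The transition is from n = 10 to n = 5 (emission).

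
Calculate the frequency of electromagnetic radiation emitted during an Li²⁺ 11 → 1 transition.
2.94e+16 Hz

First, find the transition energy:
E_11 = -13.6057 × 3² / 11² = -1.01199 eV
E_1 = -13.6057 × 3² / 1² = -122.45130 eV
|ΔE| = |E_1 - E_11| = 121.43931 eV

Convert to Joules: E = 121.43931 eV × (1.602177 × 10⁻¹⁹ J/eV) = 1.9457e-17 J

Using E = hf:
f = E/h = 1.9457e-17 J / (6.62607 × 10⁻³⁴ J·s)
f = 2.94e+16 Hz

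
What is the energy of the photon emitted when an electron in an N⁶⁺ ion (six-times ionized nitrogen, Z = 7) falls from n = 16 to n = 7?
11.0015 eV

The energy levels are E_n = -13.6057 Z² eV / n².

Energy at n = 16: E_16 = -13.6057 × 7² / 16² = -2.6042160 eV
Energy at n = 7: E_7 = -13.6057 × 7² / 7² = -13.6057000 eV

For emission (electron falling to lower state), the photon energy is:
E_photon = E_16 - E_7 = |-2.6042160 - (-13.6057000)|
E_photon = 11.0015 eV

This energy is carried away by the emitted photon.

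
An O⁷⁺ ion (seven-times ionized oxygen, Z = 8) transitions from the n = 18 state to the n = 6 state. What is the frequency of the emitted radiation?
5.1988e+15 Hz

First, find the transition energy:
E_18 = -13.6057 × 8² / 18² = -2.687546 eV
E_6 = -13.6057 × 8² / 6² = -24.187911 eV
|ΔE| = |E_6 - E_18| = 21.500365 eV

Convert to Joules: E = 21.500365 eV × (1.602177 × 10⁻¹⁹ J/eV) = 3.444739e-18 J

Using E = hf:
f = E/h = 3.444739e-18 J / (6.62607 × 10⁻³⁴ J·s)
f = 5.1988e+15 Hz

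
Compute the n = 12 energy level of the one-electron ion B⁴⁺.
-2.3621 eV

For hydrogen-like ions, the energy levels scale with Z²:
E_n = -13.6057 Z² / n² eV

For B⁴⁺ (Z = 5) at n = 12:
E_12 = -13.6057 × 5² / 12²
E_12 = -13.6057 × 25 / 144
E_12 = -340.1425 / 144
E_12 = -2.3621 eV

The energy is 25 times more negative than hydrogen at the same n due to the stronger nuclear charge.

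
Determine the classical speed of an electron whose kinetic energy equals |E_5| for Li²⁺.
1.3126e+06 m/s (or 0.437841% of c)

The binding energy at n = 5 for Li²⁺ is:
E_5 = -13.6057 × 3²/5² = -4.89805200 eV
|E_5| = 4.89805200 eV

Convert to Joules:
KE = 4.89805200 eV × (1.602177 × 10⁻¹⁹ J/eV) = 7.847546e-19 J

Using KE = ½mv²:
v = √(2·KE/m_e)
v = √(2 × 7.847546e-19 J / 9.10938 × 10⁻³¹ kg)
v = 1.3126e+06 m/s

This is approximately 0.437841% the speed of light.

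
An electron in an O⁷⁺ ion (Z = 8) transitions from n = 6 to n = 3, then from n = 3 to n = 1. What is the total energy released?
846.58 eV

The energy levels of O⁷⁺ are E_n = -13.6057 × 8² / n² eV.

First transition (6 → 3):
ΔE₁ = |E_3 - E_6|
ΔE₁ = |-96.75164444 - (-24.18791111)| = 72.56373 eV

Second transition (3 → 1):
ΔE₂ = |E_1 - E_3|
ΔE₂ = |-870.76480000 - (-96.75164444)| = 774.01316 eV

Total energy released:
E_total = ΔE₁ + ΔE₂ = 72.56373 + 774.01316 = 846.58 eV

Note: This equals the direct transition 6 → 1: 846.58 eV ✓
Energy is conserved regardless of the path taken.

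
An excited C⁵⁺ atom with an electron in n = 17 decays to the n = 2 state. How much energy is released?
120.7565 eV

The energy levels are E_n = -13.6057 Z² eV / n².

Energy at n = 17: E_17 = -13.6057 × 6² / 17² = -1.6948277 eV
Energy at n = 2: E_2 = -13.6057 × 6² / 2² = -122.4513000 eV

For emission (electron falling to lower state), the photon energy is:
E_photon = E_17 - E_2 = |-1.6948277 - (-122.4513000)|
E_photon = 120.7565 eV

This energy is carried away by the emitted photon.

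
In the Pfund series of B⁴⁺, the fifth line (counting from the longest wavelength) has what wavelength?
121.502 nm

The lines of a series are numbered from the longest wavelength (smallest ΔE) outward; the fifth line is the transition from n = n_f + 5 to n_f.
The Pfund series has all transitions ending at n_f = 5.

For B⁴⁺ (Z = 5), the fifth line (ε-line) is the jump from n = 10 to n = 5:
E_10 = -13.6057 × 5² / 10² = -3.401425 eV
E_5 = -13.6057 × 5² / 5² = -13.605700 eV
ΔE = E_10 - E_5 = 10.204275 eV

λ = hc/E = 1239.84 eV·nm / 10.204275 eV
λ = 121.502 nm

This is the ε-line of the Pfund series in B⁴⁺.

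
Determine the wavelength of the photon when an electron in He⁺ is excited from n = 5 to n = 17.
623.4745 nm

First, find the transition energy using E_n = -13.6057 Z² / n² eV:
E_5 = -13.6057 × 2² / 5² = -2.17691200 eV
E_17 = -13.6057 × 2² / 17² = -0.18831419 eV

Photon energy: |ΔE| = |E_17 - E_5| = 1.98859781 eV

Convert to wavelength using E = hc/λ with hc = 1239.84 eV·nm:
λ = hc/E = 1239.84 eV·nm / 1.98859781 eV
λ = 623.4745 nm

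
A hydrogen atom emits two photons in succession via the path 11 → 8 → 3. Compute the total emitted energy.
1.399301 eV

The energy levels of hydrogen are E_n = -13.6057 / n² eV.

First transition (11 → 8):
ΔE₁ = |E_8 - E_11|
ΔE₁ = |-0.212589062500 - (-0.112443801653)| = 0.100145261 eV

Second transition (8 → 3):
ΔE₂ = |E_3 - E_8|
ΔE₂ = |-1.511744444444 - (-0.212589062500)| = 1.299155382 eV

Total energy released:
E_total = ΔE₁ + ΔE₂ = 0.100145261 + 1.299155382 = 1.399301 eV

Note: This equals the direct transition 11 → 3: 1.399301 eV ✓
Energy is conserved regardless of the path taken.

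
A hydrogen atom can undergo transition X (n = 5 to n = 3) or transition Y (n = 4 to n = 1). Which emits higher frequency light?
4 → 1

Calculate the energy for each transition:

Transition 5 → 3:
ΔE₁ = |E_3 - E_5| = |-13.6057/3² - (-13.6057/5²)|
ΔE₁ = |-1.51174444 - (-0.54422800)| = 0.96752 eV

Transition 4 → 1:
ΔE₂ = |E_1 - E_4| = |-13.6057/1² - (-13.6057/4²)|
ΔE₂ = |-13.60570000 - (-0.85035625)| = 12.75534 eV

Since 12.75534 eV > 0.96752 eV, the transition 4 → 1 emits the more energetic photon.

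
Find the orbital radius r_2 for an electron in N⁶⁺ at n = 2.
0.0302 nm (or 0.3024 Å)

The Bohr radius formula is:
r_n = n² a₀ / Z

where a₀ = 0.0529177 nm is the Bohr radius.

For N⁶⁺ (Z = 7) at n = 2:
r_2 = 2² × 0.0529177 nm / 7
r_2 = 4 × 0.0529177 nm / 7
r_2 = 0.21167 nm / 7
r_2 = 0.0302 nm

The electron orbits at approximately 0.0302 nm from the nucleus.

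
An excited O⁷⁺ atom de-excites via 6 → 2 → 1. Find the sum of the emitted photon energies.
846.5769 eV

The energy levels of O⁷⁺ are E_n = -13.6057 × 8² / n² eV.

First transition (6 → 2):
ΔE₁ = |E_2 - E_6|
ΔE₁ = |-217.6912000000 - (-24.1879111111)| = 193.5032889 eV

Second transition (2 → 1):
ΔE₂ = |E_1 - E_2|
ΔE₂ = |-870.7648000000 - (-217.6912000000)| = 653.0736000 eV

Total energy released:
E_total = ΔE₁ + ΔE₂ = 193.5032889 + 653.0736000 = 846.5769 eV

Note: This equals the direct transition 6 → 1: 846.5769 eV ✓
Energy is conserved regardless of the path taken.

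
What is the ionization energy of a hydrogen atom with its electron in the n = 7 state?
0.2777 eV

The ionization energy is the energy needed to remove the electron completely (n → ∞).

For hydrogen, E_n = -13.6057 eV / n².

At n = 7: E_7 = -13.6057 / 7² = -0.2776673 eV
At n = ∞: E_∞ = 0 eV

Ionization energy = E_∞ - E_7 = 0 - (-0.2776673) = 0.2776673 eV
Ionization energy ≈ 0.2777 eV

This is also called the binding energy of the electron in state n = 7.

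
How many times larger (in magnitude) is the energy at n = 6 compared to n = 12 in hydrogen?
4.000

Using E_n = -13.6057 Z² / n² eV with Z = 1:

E_6 = -13.6057 / 6² = -13.6057 / 36 = -0.377936111 eV
E_12 = -13.6057 / 12² = -13.6057 / 144 = -0.094484028 eV

The ratio is:
E_6/E_12 = (-0.377936111) / (-0.094484028)
E_6/E_12 = (-13.6057/36) / (-13.6057/144)
E_6/E_12 = 144/36
E_6/E_12 = 4.000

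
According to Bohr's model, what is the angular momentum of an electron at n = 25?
2.636e-33 J·s (or 25ℏ)

In the Bohr model, angular momentum is quantized:
L = nℏ

where ℏ = h/(2π) = 1.05457e-34 J·s

For n = 25:
L = 25 × 1.05457e-34 J·s
L = 2.636e-33 J·s

This can also be written as L = 25ℏ.
The angular momentum is an integer multiple of the reduced Planck constant.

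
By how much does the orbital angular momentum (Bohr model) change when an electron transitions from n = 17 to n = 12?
5.27286e-34 J·s (or 5ℏ)

In the Bohr model, L_n = nℏ where ℏ = 1.0545718e-34 J·s.

L_17 = 17ℏ = 1.7927721e-33 J·s
L_12 = 12ℏ = 1.2654862e-33 J·s

ΔL = L_17 - L_12 = (17 - 12)ℏ = 5ℏ
ΔL = 5 × 1.0545718e-34 J·s = 5.27286e-34 J·s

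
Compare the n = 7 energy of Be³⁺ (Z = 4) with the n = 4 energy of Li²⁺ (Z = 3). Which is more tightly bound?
Li²⁺ at n = 4 (E = -7.6532 eV)

Using E_n = -13.6057 Z² / n² eV:

Be³⁺ (Z = 4) at n = 7:
E = -13.6057 × 4² / 7² = -13.6057 × 16 / 49 = -4.4426776 eV

Li²⁺ (Z = 3) at n = 4:
E = -13.6057 × 3² / 4² = -13.6057 × 9 / 16 = -7.6532063 eV

Since -7.6532063 eV < -4.4426776 eV,
Li²⁺ at n = 4 is more tightly bound (requires more energy to ionize).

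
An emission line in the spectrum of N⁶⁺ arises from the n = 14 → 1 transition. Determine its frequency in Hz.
1.6038e+17 Hz

First, find the transition energy:
E_14 = -13.6057 × 7² / 14² = -3.401425 eV
E_1 = -13.6057 × 7² / 1² = -666.679300 eV
|ΔE| = |E_1 - E_14| = 663.277875 eV

Convert to Joules: E = 663.277875 eV × (1.602177 × 10⁻¹⁹ J/eV) = 1.062689e-16 J

Using E = hf:
f = E/h = 1.062689e-16 J / (6.62607 × 10⁻³⁴ J·s)
f = 1.6038e+17 Hz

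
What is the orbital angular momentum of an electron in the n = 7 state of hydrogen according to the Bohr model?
7.382e-34 J·s (or 7ℏ)

In the Bohr model, angular momentum is quantized:
L = nℏ

where ℏ = h/(2π) = 1.05457e-34 J·s

For n = 7:
L = 7 × 1.05457e-34 J·s
L = 7.382e-34 J·s

This can also be written as L = 7ℏ.
The angular momentum is an integer multiple of the reduced Planck constant.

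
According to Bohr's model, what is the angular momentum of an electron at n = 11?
1.16e-33 J·s (or 11ℏ)

In the Bohr model, angular momentum is quantized:
L = nℏ

where ℏ = h/(2π) = 1.0546e-34 J·s

For n = 11:
L = 11 × 1.0546e-34 J·s
L = 1.16e-33 J·s

This can also be written as L = 11ℏ.
The angular momentum is an integer multiple of the reduced Planck constant.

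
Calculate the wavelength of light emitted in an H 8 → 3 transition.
954.34 nm

First, find the transition energy using E_n = -13.6057 / n² eV:
E_8 = -13.6057 / 8² = -0.212589 eV
E_3 = -13.6057 / 3² = -1.511744 eV

Photon energy: |ΔE| = |E_3 - E_8| = 1.299155 eV

Convert to wavelength using E = hc/λ with hc = 1239.84 eV·nm:
λ = hc/E = 1239.84 eV·nm / 1.299155 eV
λ = 954.34 nm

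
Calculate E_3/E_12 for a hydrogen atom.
16.000

Using E_n = -13.6057 Z² / n² eV with Z = 1:

E_3 = -13.6057 / 3² = -13.6057 / 9 = -1.511744444 eV
E_12 = -13.6057 / 12² = -13.6057 / 144 = -0.094484028 eV

The ratio is:
E_3/E_12 = (-1.511744444) / (-0.094484028)
E_3/E_12 = (-13.6057/9) / (-13.6057/144)
E_3/E_12 = 144/9
E_3/E_12 = 16.000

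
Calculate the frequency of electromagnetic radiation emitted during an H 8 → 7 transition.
1.57359e+13 Hz

First, find the transition energy:
E_8 = -13.6057 / 8² = -0.2125890625 eV
E_7 = -13.6057 / 7² = -0.2776673469 eV
|ΔE| = |E_7 - E_8| = 0.0650782844 eV

Convert to Joules: E = 0.0650782844 eV × (1.602177 × 10⁻¹⁹ J/eV) = 1.0426693e-20 J

Using E = hf:
f = E/h = 1.0426693e-20 J / (6.62607 × 10⁻³⁴ J·s)
f = 1.57359e+13 Hz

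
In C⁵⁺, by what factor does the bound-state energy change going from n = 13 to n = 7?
3.449

Using E_n = -13.6057 Z² / n² eV with Z = 6:

E_7 = -13.6057 × 6² / 7² = -489.8052 / 49 = -9.996024490 eV
E_13 = -13.6057 × 6² / 13² = -489.8052 / 169 = -2.898255621 eV

The ratio is:
E_7/E_13 = (-9.996024490) / (-2.898255621)
E_7/E_13 = (-489.8052/49) / (-489.8052/169)
E_7/E_13 = 169/49
E_7/E_13 = 3.449
(Note: the Z² factors cancel in the ratio.)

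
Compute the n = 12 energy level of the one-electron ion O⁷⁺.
-6.05 eV

For hydrogen-like ions, the energy levels scale with Z²:
E_n = -13.6057 Z² / n² eV

For O⁷⁺ (Z = 8) at n = 12:
E_12 = -13.6057 × 8² / 12²
E_12 = -13.6057 × 64 / 144
E_12 = -870.7648 / 144
E_12 = -6.05 eV

The energy is 64 times more negative than hydrogen at the same n due to the stronger nuclear charge.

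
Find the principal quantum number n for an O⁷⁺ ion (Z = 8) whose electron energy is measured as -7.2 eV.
n = 11

The exact energy levels follow E_n = -13.6057 Z² / n² eV with Z = 8.

The measured value (-7.2 eV) is reported to only 2 significant figures, so we must test candidate n values and see which one matches to that precision.

Candidate energies:
  n = 9:  E = -13.6057 × 8² / 9² = -10.75018 eV
  n = 10:  E = -13.6057 × 8² / 10² = -8.70765 eV
  n = 11:  E = -13.6057 × 8² / 11² = -7.19640 eV  ← matches
  n = 12:  E = -13.6057 × 8² / 12² = -6.04698 eV
  n = 13:  E = -13.6057 × 8² / 13² = -5.15245 eV

Checking against the measurement of -7.2 eV (2 sig figs), only n = 11 agrees:
E_11 = -7.19640 eV, which rounds to -7.2 eV ✓

Therefore n = 11.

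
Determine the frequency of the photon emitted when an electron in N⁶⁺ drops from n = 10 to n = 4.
8.4631e+15 Hz

First, find the transition energy:
E_10 = -13.6057 × 7² / 10² = -6.6667930 eV
E_4 = -13.6057 × 7² / 4² = -41.6674563 eV
|ΔE| = |E_4 - E_10| = 35.0006633 eV

Convert to Joules: E = 35.0006633 eV × (1.602177 × 10⁻¹⁹ J/eV) = 5.607726e-18 J

Using E = hf:
f = E/h = 5.607726e-18 J / (6.62607 × 10⁻³⁴ J·s)
f = 8.4631e+15 Hz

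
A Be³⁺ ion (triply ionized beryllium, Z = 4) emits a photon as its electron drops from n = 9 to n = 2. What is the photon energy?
51.73525 eV

The energy levels are E_n = -13.6057 Z² eV / n².

Energy at n = 9: E_9 = -13.6057 × 4² / 9² = -2.68754568 eV
Energy at n = 2: E_2 = -13.6057 × 4² / 2² = -54.42280000 eV

For emission (electron falling to lower state), the photon energy is:
E_photon = E_9 - E_2 = |-2.68754568 - (-54.42280000)|
E_photon = 51.73525 eV

This energy is carried away by the emitted photon.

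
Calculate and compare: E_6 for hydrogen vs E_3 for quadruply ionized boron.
B⁴⁺ at n = 3 (E = -37.7936 eV)

Using E_n = -13.6057 Z² / n² eV:

H (Z = 1) at n = 6:
E = -13.6057 × 1² / 6² = -13.6057 × 1 / 36 = -0.3779361 eV

B⁴⁺ (Z = 5) at n = 3:
E = -13.6057 × 5² / 3² = -13.6057 × 25 / 9 = -37.7936111 eV

Since -37.7936111 eV < -0.3779361 eV,
B⁴⁺ at n = 3 is more tightly bound (requires more energy to ionize).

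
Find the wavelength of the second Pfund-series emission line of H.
4651.249 nm

The lines of a series are numbered from the longest wavelength (smallest ΔE) outward; the second line is the transition from n = n_f + 2 to n_f.
The Pfund series has all transitions ending at n_f = 5.

For H, the second line (β-line) is the jump from n = 7 to n = 5:
E_7 = -13.6057 / 7² = -0.277667347 eV
E_5 = -13.6057 / 5² = -0.544228000 eV
ΔE = E_7 - E_5 = 0.266560653 eV

λ = hc/E = 1239.84 eV·nm / 0.266560653 eV
λ = 4651.249 nm

This is the β-line of the Pfund series in H.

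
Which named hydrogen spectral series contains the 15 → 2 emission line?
Balmer series

The spectral series in hydrogen are named based on the final (lower) energy level:
- Lyman series: n_final = 1 (ultraviolet)
- Balmer series: n_final = 2 (visible/near-UV)
- Paschen series: n_final = 3 (infrared)
- Brackett series: n_final = 4 (infrared)
- Pfund series: n_final = 5 (far infrared)

Since this transition ends at n = 2, it belongs to the Balmer series.

For reference, this 15 → 2 line has photon energy
ΔE = 13.6057 eV × (1/2² - 1/15²) = 3.34095522 eV,
corresponding to wavelength λ = hc/ΔE = 1239.84 eV·nm / 3.34095522 eV = 371.1034 nm in the visible/near-UV region.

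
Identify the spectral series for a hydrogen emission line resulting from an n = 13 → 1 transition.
Lyman series

The spectral series in hydrogen are named based on the final (lower) energy level:
- Lyman series: n_final = 1 (ultraviolet)
- Balmer series: n_final = 2 (visible/near-UV)
- Paschen series: n_final = 3 (infrared)
- Brackett series: n_final = 4 (infrared)
- Pfund series: n_final = 5 (far infrared)

Since this transition ends at n = 1, it belongs to the Lyman series.

For reference, this 13 → 1 line has photon energy
ΔE = 13.6057 eV × (1/1² - 1/13²) = 13.5251929 eV,
corresponding to wavelength λ = hc/ΔE = 1239.84 eV·nm / 13.5251929 eV = 91.66893 nm in the ultraviolet region.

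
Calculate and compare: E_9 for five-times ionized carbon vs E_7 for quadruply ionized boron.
B⁴⁺ at n = 7 (E = -6.94 eV)

Using E_n = -13.6057 Z² / n² eV:

C⁵⁺ (Z = 6) at n = 9:
E = -13.6057 × 6² / 9² = -13.6057 × 36 / 81 = -6.04698 eV

B⁴⁺ (Z = 5) at n = 7:
E = -13.6057 × 5² / 7² = -13.6057 × 25 / 49 = -6.94168 eV

Since -6.94168 eV < -6.04698 eV,
B⁴⁺ at n = 7 is more tightly bound (requires more energy to ionize).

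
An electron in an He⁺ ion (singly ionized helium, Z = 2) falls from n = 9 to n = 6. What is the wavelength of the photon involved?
1476.2495 nm

First, find the transition energy using E_n = -13.6057 Z² / n² eV:
E_9 = -13.6057 × 2² / 9² = -0.6718864198 eV
E_6 = -13.6057 × 2² / 6² = -1.5117444444 eV

Photon energy: |ΔE| = |E_6 - E_9| = 0.8398580246 eV

Convert to wavelength using E = hc/λ with hc = 1239.84 eV·nm:
λ = hc/E = 1239.84 eV·nm / 0.8398580246 eV
λ = 1476.2495 nm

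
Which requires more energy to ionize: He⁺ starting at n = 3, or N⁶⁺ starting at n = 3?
N⁶⁺ at n = 3 (E = -74.08 eV)

Using E_n = -13.6057 Z² / n² eV:

He⁺ (Z = 2) at n = 3:
E = -13.6057 × 2² / 3² = -13.6057 × 4 / 9 = -6.04698 eV

N⁶⁺ (Z = 7) at n = 3:
E = -13.6057 × 7² / 3² = -13.6057 × 49 / 9 = -74.07548 eV

Since -74.07548 eV < -6.04698 eV,
N⁶⁺ at n = 3 is more tightly bound (requires more energy to ionize).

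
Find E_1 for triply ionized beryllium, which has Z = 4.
-217.69120 eV

For hydrogen-like ions, the energy levels scale with Z²:
E_n = -13.6057 Z² / n² eV

For Be³⁺ (Z = 4) at n = 1:
E_1 = -13.6057 × 4² / 1²
E_1 = -13.6057 × 16 / 1
E_1 = -217.6912 / 1
E_1 = -217.69120 eV

The energy is 16 times more negative than hydrogen at the same n due to the stronger nuclear charge.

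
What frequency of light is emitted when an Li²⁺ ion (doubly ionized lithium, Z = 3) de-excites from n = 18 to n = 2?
7.3108e+15 Hz

First, find the transition energy:
E_18 = -13.6057 × 3² / 18² = -0.377936 eV
E_2 = -13.6057 × 3² / 2² = -30.612825 eV
|ΔE| = |E_2 - E_18| = 30.234889 eV

Convert to Joules: E = 30.234889 eV × (1.602177 × 10⁻¹⁹ J/eV) = 4.844164e-18 J

Using E = hf:
f = E/h = 4.844164e-18 J / (6.62607 × 10⁻³⁴ J·s)
f = 7.3108e+15 Hz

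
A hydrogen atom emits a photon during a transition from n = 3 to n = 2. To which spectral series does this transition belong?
Balmer series

The spectral series in hydrogen are named based on the final (lower) energy level:
- Lyman series: n_final = 1 (ultraviolet)
- Balmer series: n_final = 2 (visible/near-UV)
- Paschen series: n_final = 3 (infrared)
- Brackett series: n_final = 4 (infrared)
- Pfund series: n_final = 5 (far infrared)

Since this transition ends at n = 2, it belongs to the Balmer series.

For reference, this 3 → 2 line has photon energy
ΔE = 13.6057 eV × (1/2² - 1/3²) = 1.889681 eV,
corresponding to wavelength λ = hc/ΔE = 1239.84 eV·nm / 1.889681 eV = 656.11 nm in the visible/near-UV region.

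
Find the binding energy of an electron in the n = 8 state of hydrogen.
0.213 eV

The ionization energy is the energy needed to remove the electron completely (n → ∞).

For hydrogen, E_n = -13.6057 eV / n².

At n = 8: E_8 = -13.6057 / 8² = -0.212589 eV
At n = ∞: E_∞ = 0 eV

Ionization energy = E_∞ - E_8 = 0 - (-0.212589) = 0.212589 eV
Ionization energy ≈ 0.213 eV

This is also called the binding energy of the electron in state n = 8.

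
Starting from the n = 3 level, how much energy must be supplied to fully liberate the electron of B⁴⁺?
37.793611 eV

The ionization energy is the energy needed to remove the electron completely (n → ∞).

For a hydrogen-like ion with Z = 5, E_n = -13.6057 Z² / n² eV.

At n = 3: E_3 = -13.6057 × 5² / 3² = -37.793611111 eV
At n = ∞: E_∞ = 0 eV

Ionization energy = E_∞ - E_3 = 0 - (-37.793611111) = 37.793611111 eV
Ionization energy ≈ 37.793611 eV

This is also called the binding energy of the electron in state n = 3.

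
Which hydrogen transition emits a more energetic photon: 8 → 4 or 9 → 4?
9 → 4

Calculate the energy for each transition:

Transition 8 → 4:
ΔE₁ = |E_4 - E_8| = |-13.6057/4² - (-13.6057/8²)|
ΔE₁ = |-0.850356250 - (-0.212589063)| = 0.637767 eV

Transition 9 → 4:
ΔE₂ = |E_4 - E_9| = |-13.6057/4² - (-13.6057/9²)|
ΔE₂ = |-0.850356250 - (-0.167971605)| = 0.682385 eV

Since 0.682385 eV > 0.637767 eV, the transition 9 → 4 emits the more energetic photon.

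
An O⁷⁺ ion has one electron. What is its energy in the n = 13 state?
-5.152 eV

For hydrogen-like ions, the energy levels scale with Z²:
E_n = -13.6057 Z² / n² eV

For O⁷⁺ (Z = 8) at n = 13:
E_13 = -13.6057 × 8² / 13²
E_13 = -13.6057 × 64 / 169
E_13 = -870.7648 / 169
E_13 = -5.152 eV

The energy is 64 times more negative than hydrogen at the same n due to the stronger nuclear charge.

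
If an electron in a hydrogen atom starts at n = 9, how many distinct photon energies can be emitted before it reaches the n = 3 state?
21

The electron can occupy levels n = 3, 4, ..., 9 during de-excitation — that is m = 9 - 3 + 1 = 7 distinct levels.

The number of distinct spectral lines equals the number of ways to choose 2 of these m levels (each pair gives one possible emission transition):

Number of lines = m(m-1)/2 = 7×6/2 = 21

These correspond to all possible transitions between the 7 levels:
9 → 8, 9 → 7, 9 → 6, 9 → 5, 9 → 4, 9 → 3, 8 → 7, 8 → 6...

Each transition produces a photon with a unique energy (and thus wavelength). This count does not depend on Z.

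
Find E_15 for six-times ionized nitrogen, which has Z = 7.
-2.96302 eV

For hydrogen-like ions, the energy levels scale with Z²:
E_n = -13.6057 Z² / n² eV

For N⁶⁺ (Z = 7) at n = 15:
E_15 = -13.6057 × 7² / 15²
E_15 = -13.6057 × 49 / 225
E_15 = -666.6793 / 225
E_15 = -2.96302 eV

The energy is 49 times more negative than hydrogen at the same n due to the stronger nuclear charge.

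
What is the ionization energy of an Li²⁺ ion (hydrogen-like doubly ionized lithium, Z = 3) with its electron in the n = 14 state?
0.625 eV

The ionization energy is the energy needed to remove the electron completely (n → ∞).

For a hydrogen-like ion with Z = 3, E_n = -13.6057 Z² / n² eV.

At n = 14: E_14 = -13.6057 × 3² / 14² = -0.624752 eV
At n = ∞: E_∞ = 0 eV

Ionization energy = E_∞ - E_14 = 0 - (-0.624752) = 0.624752 eV
Ionization energy ≈ 0.625 eV

This is also called the binding energy of the electron in state n = 14.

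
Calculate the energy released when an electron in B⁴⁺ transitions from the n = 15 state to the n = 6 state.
7.94 eV

The energy levels are E_n = -13.6057 Z² eV / n².

Energy at n = 15: E_15 = -13.6057 × 5² / 15² = -1.51174 eV
Energy at n = 6: E_6 = -13.6057 × 5² / 6² = -9.44840 eV

For emission (electron falling to lower state), the photon energy is:
E_photon = E_15 - E_6 = |-1.51174 - (-9.44840)|
E_photon = 7.94 eV

This energy is carried away by the emitted photon.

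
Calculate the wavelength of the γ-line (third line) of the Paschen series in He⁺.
273.3795 nm

The lines of a series are numbered from the longest wavelength (smallest ΔE) outward; the third line is the transition from n = n_f + 3 to n_f.
The Paschen series has all transitions ending at n_f = 3.

For He⁺ (Z = 2), the third line (γ-line) is the jump from n = 6 to n = 3:
E_6 = -13.6057 × 2² / 6² = -1.51174444 eV
E_3 = -13.6057 × 2² / 3² = -6.04697778 eV
ΔE = E_6 - E_3 = 4.53523334 eV

λ = hc/E = 1239.84 eV·nm / 4.53523334 eV
λ = 273.3795 nm

This is the γ-line of the Paschen series in He⁺.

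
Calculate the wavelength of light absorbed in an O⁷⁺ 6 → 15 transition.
61.02222 nm

First, find the transition energy using E_n = -13.6057 Z² / n² eV:
E_6 = -13.6057 × 8² / 6² = -24.1879111 eV
E_15 = -13.6057 × 8² / 15² = -3.8700658 eV

Photon energy: |ΔE| = |E_15 - E_6| = 20.3178453 eV

Convert to wavelength using E = hc/λ with hc = 1239.84 eV·nm:
λ = hc/E = 1239.84 eV·nm / 20.3178453 eV
λ = 61.02222 nm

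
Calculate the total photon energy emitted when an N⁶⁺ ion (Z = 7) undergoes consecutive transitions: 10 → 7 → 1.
660.012507 eV

The energy levels of N⁶⁺ are E_n = -13.6057 × 7² / n² eV.

First transition (10 → 7):
ΔE₁ = |E_7 - E_10|
ΔE₁ = |-13.605700000000 - (-6.666793000000)| = 6.938907000 eV

Second transition (7 → 1):
ΔE₂ = |E_1 - E_7|
ΔE₂ = |-666.679300000000 - (-13.605700000000)| = 653.073600000 eV

Total energy released:
E_total = ΔE₁ + ΔE₂ = 6.938907000 + 653.073600000 = 660.012507 eV

Note: This equals the direct transition 10 → 1: 660.012507 eV ✓
Energy is conserved regardless of the path taken.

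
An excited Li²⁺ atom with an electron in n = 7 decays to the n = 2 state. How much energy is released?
28.114 eV

The energy levels are E_n = -13.6057 Z² eV / n².

Energy at n = 7: E_7 = -13.6057 × 3² / 7² = -2.499006 eV
Energy at n = 2: E_2 = -13.6057 × 3² / 2² = -30.612825 eV

For emission (electron falling to lower state), the photon energy is:
E_photon = E_7 - E_2 = |-2.499006 - (-30.612825)|
E_photon = 28.114 eV

This energy is carried away by the emitted photon.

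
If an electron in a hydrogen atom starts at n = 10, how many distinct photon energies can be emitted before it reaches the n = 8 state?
3

The electron can occupy levels n = 8, 9, ..., 10 during de-excitation — that is m = 10 - 8 + 1 = 3 distinct levels.

The number of distinct spectral lines equals the number of ways to choose 2 of these m levels (each pair gives one possible emission transition):

Number of lines = m(m-1)/2 = 3×2/2 = 3

These correspond to all possible transitions between the 3 levels:
10 → 9, 10 → 8, 9 → 8

Each transition produces a photon with a unique energy (and thus wavelength). This count does not depend on Z.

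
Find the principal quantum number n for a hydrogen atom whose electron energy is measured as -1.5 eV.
n = 3

The exact energy levels follow E_n = -13.6057 eV / n².

The measured value (-1.5 eV) is reported to only 2 significant figures, so we must test candidate n values and see which one matches to that precision.

Candidate energies:
  n = 1:  E = -13.6057/1² = -13.60570 eV
  n = 2:  E = -13.6057/2² = -3.40143 eV
  n = 3:  E = -13.6057/3² = -1.51174 eV  ← matches
  n = 4:  E = -13.6057/4² = -0.85036 eV
  n = 5:  E = -13.6057/5² = -0.54423 eV

Checking against the measurement of -1.5 eV (2 sig figs), only n = 3 agrees:
E_3 = -1.51174 eV, which rounds to -1.5 eV ✓

Therefore n = 3.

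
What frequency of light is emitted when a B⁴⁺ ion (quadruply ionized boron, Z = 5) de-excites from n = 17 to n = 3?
8.85387e+15 Hz

First, find the transition energy:
E_17 = -13.6057 × 5² / 17² = -1.1769637 eV
E_3 = -13.6057 × 5² / 3² = -37.7936111 eV
|ΔE| = |E_3 - E_17| = 36.6166474 eV

Convert to Joules: E = 36.6166474 eV × (1.602177 × 10⁻¹⁹ J/eV) = 5.8666350e-18 J

Using E = hf:
f = E/h = 5.8666350e-18 J / (6.62607 × 10⁻³⁴ J·s)
f = 8.85387e+15 Hz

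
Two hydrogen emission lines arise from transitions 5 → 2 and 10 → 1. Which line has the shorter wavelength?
10 → 1

Calculate the energy for each transition:

Transition 5 → 2:
ΔE₁ = |E_2 - E_5| = |-13.6057/2² - (-13.6057/5²)|
ΔE₁ = |-3.4014250000 - (-0.5442280000)| = 2.8571970 eV

Transition 10 → 1:
ΔE₂ = |E_1 - E_10| = |-13.6057/1² - (-13.6057/10²)|
ΔE₂ = |-13.6057000000 - (-0.1360570000)| = 13.4696430 eV

Since 13.4696430 eV > 2.8571970 eV, the transition 10 → 1 emits the more energetic photon.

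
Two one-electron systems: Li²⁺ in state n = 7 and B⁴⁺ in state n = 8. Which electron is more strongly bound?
B⁴⁺ at n = 8 (E = -5.31473 eV)

Using E_n = -13.6057 Z² / n² eV:

Li²⁺ (Z = 3) at n = 7:
E = -13.6057 × 3² / 7² = -13.6057 × 9 / 49 = -2.49900612 eV

B⁴⁺ (Z = 5) at n = 8:
E = -13.6057 × 5² / 8² = -13.6057 × 25 / 64 = -5.31472656 eV

Since -5.31472656 eV < -2.49900612 eV,
B⁴⁺ at n = 8 is more tightly bound (requires more energy to ionize).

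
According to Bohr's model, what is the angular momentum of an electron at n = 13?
1.37094e-33 J·s (or 13ℏ)

In the Bohr model, angular momentum is quantized:
L = nℏ

where ℏ = h/(2π) = 1.0545718e-34 J·s

For n = 13:
L = 13 × 1.0545718e-34 J·s
L = 1.37094e-33 J·s

This can also be written as L = 13ℏ.
The angular momentum is an integer multiple of the reduced Planck constant.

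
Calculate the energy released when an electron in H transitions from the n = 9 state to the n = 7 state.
0.11 eV

The energy levels are E_n = -13.6057 eV / n².

Energy at n = 9: E_9 = -13.6057 / 9² = -0.16797 eV
Energy at n = 7: E_7 = -13.6057 / 7² = -0.27767 eV

For emission (electron falling to lower state), the photon energy is:
E_photon = E_9 - E_7 = |-0.16797 - (-0.27767)|
E_photon = 0.11 eV

This energy is carried away by the emitted photon.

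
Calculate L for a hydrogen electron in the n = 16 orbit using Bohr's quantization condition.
1.69e-33 J·s (or 16ℏ)

In the Bohr model, angular momentum is quantized:
L = nℏ

where ℏ = h/(2π) = 1.0546e-34 J·s

For n = 16:
L = 16 × 1.0546e-34 J·s
L = 1.69e-33 J·s

This can also be written as L = 16ℏ.
The angular momentum is an integer multiple of the reduced Planck constant.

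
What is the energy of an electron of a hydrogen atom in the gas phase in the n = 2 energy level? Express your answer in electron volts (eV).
-3.401 eV

The energy levels of a hydrogen-like atom are given by:
E_n = -13.6057 eV / n²

For n = 2:
E_2 = -13.6057 eV / 2²
E_2 = -13.6057 eV / 4
E_2 = -3.401 eV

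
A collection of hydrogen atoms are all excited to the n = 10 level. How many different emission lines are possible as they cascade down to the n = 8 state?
3

The electron can occupy levels n = 8, 9, ..., 10 during de-excitation — that is m = 10 - 8 + 1 = 3 distinct levels.

The number of distinct spectral lines equals the number of ways to choose 2 of these m levels (each pair gives one possible emission transition):

Number of lines = m(m-1)/2 = 3×2/2 = 3

These correspond to all possible transitions between the 3 levels:
10 → 9, 10 → 8, 9 → 8

Each transition produces a photon with a unique energy (and thus wavelength). This count does not depend on Z.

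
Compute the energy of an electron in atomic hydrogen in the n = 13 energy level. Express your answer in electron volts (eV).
-0.08 eV

The energy levels of a hydrogen-like atom are given by:
E_n = -13.6057 eV / n²

For n = 13:
E_13 = -13.6057 eV / 13²
E_13 = -13.6057 eV / 169
E_13 = -0.08 eV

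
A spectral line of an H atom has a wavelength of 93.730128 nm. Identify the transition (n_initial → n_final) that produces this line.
n = 6 → n = 1

First, find the photon energy from the wavelength (hc = 1239.84 eV·nm):
E = hc/λ = 1239.84 eV·nm / 93.730128 nm = 13.227764 eV

The energy levels of hydrogen satisfy E_n = -13.6057 / n² eV, so an emission n_i → n_f releases
ΔE = 13.6057 × (1/n_f² − 1/n_i²) eV.

Setting ΔE equal to the photon energy:
1/n_f² − 1/n_i² = 13.227764 / 13.6057 = 0.97222223

Since 1/n_i² must be positive, we need 1/n_f² > 0.97222223, i.e. n_f ≤ 1. For each allowed n_f, solve n_i = (1/n_f² − 0.97222223)^(−1/2) and check whether it is a whole number:
  n_f = 1: 1/n_i² = 1.00000000 − 0.97222223 = 0.02777777 → n_i = 6.000  → integer, n_i = 6 ✓

Only n_f = 1 gives an integer upper level, n_i = 6.

The transition is from n = 6 to n = 1 (emission).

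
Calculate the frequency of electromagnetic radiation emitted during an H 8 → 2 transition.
7.71e+14 Hz

First, find the transition energy:
E_8 = -13.6057 / 8² = -0.21259 eV
E_2 = -13.6057 / 2² = -3.40143 eV
|ΔE| = |E_2 - E_8| = 3.18884 eV

Convert to Joules: E = 3.18884 eV × (1.602177 × 10⁻¹⁹ J/eV) = 5.1091e-19 J

Using E = hf:
f = E/h = 5.1091e-19 J / (6.62607 × 10⁻³⁴ J·s)
f = 7.71e+14 Hz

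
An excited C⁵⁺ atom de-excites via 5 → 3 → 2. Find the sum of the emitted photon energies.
102.86 eV

The energy levels of C⁵⁺ are E_n = -13.6057 × 6² / n² eV.

First transition (5 → 3):
ΔE₁ = |E_3 - E_5|
ΔE₁ = |-54.42280000 - (-19.59220800)| = 34.83059 eV

Second transition (3 → 2):
ΔE₂ = |E_2 - E_3|
ΔE₂ = |-122.45130000 - (-54.42280000)| = 68.02850 eV

Total energy released:
E_total = ΔE₁ + ΔE₂ = 34.83059 + 68.02850 = 102.86 eV

Note: This equals the direct transition 5 → 2: 102.86 eV ✓
Energy is conserved regardless of the path taken.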